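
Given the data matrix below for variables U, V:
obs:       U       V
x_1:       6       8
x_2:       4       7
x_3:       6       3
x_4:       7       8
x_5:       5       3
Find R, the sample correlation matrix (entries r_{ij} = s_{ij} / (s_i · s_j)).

Step 1 — column means:
  mean(U) = (6 + 4 + 6 + 7 + 5) / 5 = 28/5 = 5.6
  mean(V) = (8 + 7 + 3 + 8 + 3) / 5 = 29/5 = 5.8

Step 2 — sample variances and covariances s[i,j] = (1/(n-1)) · Σ_k (x_{k,i} - mean_i) · (x_{k,j} - mean_j), with n-1 = 4:
  s[U,U] = ((0.4)·(0.4) + (-1.6)·(-1.6) + (0.4)·(0.4) + (1.4)·(1.4) + (-0.6)·(-0.6)) / 4 = 5.2/4 = 1.3
  s[U,V] = ((0.4)·(2.2) + (-1.6)·(1.2) + (0.4)·(-2.8) + (1.4)·(2.2) + (-0.6)·(-2.8)) / 4 = 2.6/4 = 0.65
  s[V,V] = ((2.2)·(2.2) + (1.2)·(1.2) + (-2.8)·(-2.8) + (2.2)·(2.2) + (-2.8)·(-2.8)) / 4 = 26.8/4 = 6.7
  Sample standard deviations s_i = √(s[i,i]):
  s(U) = √(1.3) = 1.1402
  s(V) = √(6.7) = 2.5884

Step 3 — r_{ij} = s_{ij} / (s_i · s_j):
  r[U,U] = 1 (diagonal).
  r[U,V] = 0.65 / (1.1402 · 2.5884) = 0.65 / 2.9513 = 0.2202
  r[V,V] = 1 (diagonal).

R is symmetric with unit diagonal. Assembling:

R = [[1, 0.2202],
 [0.2202, 1]]


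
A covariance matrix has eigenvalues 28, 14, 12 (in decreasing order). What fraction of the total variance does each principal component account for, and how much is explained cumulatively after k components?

Step 1 — total variance = trace(Sigma) = Σ λ_i = 28 + 14 + 12 = 54.

Step 2 — fraction explained by component i = λ_i / Σ λ:
  PC1: 28/54 = 0.5185
  PC2: 14/54 = 0.2593
  PC3: 12/54 = 0.2222

Step 3 — cumulative fraction after k components = (λ_1 + ... + λ_k) / Σ λ:
  k = 1: 28/54 = 0.5185
  k = 2: (28 + 14)/54 = 42/54 = 0.7778
  k = 3: (28 + 14 + 12)/54 = 54/54 = 1

Summary (fraction, with percent):

explained: PC1 0.5185 (51.85%), PC2 0.2593 (25.93%), PC3 0.2222 (22.22%);  cumulative: 0.5185, 0.7778, 1


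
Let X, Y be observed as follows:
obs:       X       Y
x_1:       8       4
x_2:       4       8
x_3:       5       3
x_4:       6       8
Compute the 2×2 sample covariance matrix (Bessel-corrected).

Step 1 — column means:
  mean(X) = (8 + 4 + 5 + 6) / 4 = 23/4 = 5.75
  mean(Y) = (4 + 8 + 3 + 8) / 4 = 23/4 = 5.75

Step 2 — sample covariance S[i,j] = (1/(n-1)) · Σ_k (x_{k,i} - mean_i) · (x_{k,j} - mean_j), with n-1 = 3.
  S[X,X] = ((2.25)·(2.25) + (-1.75)·(-1.75) + (-0.75)·(-0.75) + (0.25)·(0.25)) / 3 = 8.75/3 = 2.9167
  S[X,Y] = ((2.25)·(-1.75) + (-1.75)·(2.25) + (-0.75)·(-2.75) + (0.25)·(2.25)) / 3 = -5.25/3 = -1.75
  S[Y,Y] = ((-1.75)·(-1.75) + (2.25)·(2.25) + (-2.75)·(-2.75) + (2.25)·(2.25)) / 3 = 20.75/3 = 6.9167

S is symmetric (S[j,i] = S[i,j]). Assembling:

S = [[2.9167, -1.75],
 [-1.75, 6.9167]]


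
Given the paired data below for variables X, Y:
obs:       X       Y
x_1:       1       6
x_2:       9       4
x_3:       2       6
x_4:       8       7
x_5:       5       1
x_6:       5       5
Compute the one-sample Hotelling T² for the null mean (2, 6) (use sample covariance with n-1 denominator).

Step 1 — sample mean vector:
  mean(X) = (1 + 9 + 2 + 8 + 5 + 5) / 6 = 30/6 = 5
  mean(Y) = (6 + 4 + 6 + 7 + 1 + 5) / 6 = 29/6 = 4.8333
  x̄ = (5, 4.8333),  deviation x̄ - mu_0 = (5, 4.8333) - (2, 6) = (3, -1.1667).

Step 2 — sample covariance matrix, S[i,j] = (1/(n-1)) · Σ_k (x_{k,i} - mean_i) · (x_{k,j} - mean_j), divisor n-1 = 5:
  S[X,X] = ((-4)·(-4) + (4)·(4) + (-3)·(-3) + (3)·(3) + (0)·(0) + (0)·(0)) / 5 = 50/5 = 10
  S[X,Y] = ((-4)·(1.1667) + (4)·(-0.8333) + (-3)·(1.1667) + (3)·(2.1667) + (0)·(-3.8333) + (0)·(0.1667)) / 5 = -5/5 = -1
  S[Y,Y] = ((1.1667)·(1.1667) + (-0.8333)·(-0.8333) + (1.1667)·(1.1667) + (2.1667)·(2.1667) + (-3.8333)·(-3.8333) + (0.1667)·(0.1667)) / 5 = 22.8333/5 = 4.5667
  S = [[10, -1],
 [-1, 4.5667]].

Step 3 — invert S. det(S) = 10·4.5667 - (-1)² = 44.6667.
  S^{-1} = (1/det) · [[d, -b], [-b, a]] = [[0.1022, 0.0224],
 [0.0224, 0.2239]].

Step 4 — quadratic form (x̄ - mu_0)^T · S^{-1} · (x̄ - mu_0):
  S^{-1} · (x̄ - mu_0) = (0.2806, -0.194),
  (x̄ - mu_0)^T · [...] = (3)·(0.2806) + (-1.1667)·(-0.194) = 1.0682.

Step 5 — scale by n: T² = 6 · 1.0682 = 6.409.

T² ≈ 6.409


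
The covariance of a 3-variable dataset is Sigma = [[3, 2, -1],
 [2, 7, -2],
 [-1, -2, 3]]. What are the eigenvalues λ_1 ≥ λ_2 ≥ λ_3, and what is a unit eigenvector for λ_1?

Step 1 — characteristic polynomial p(λ) = det(λI - Sigma) = λ³ - tr·λ² + c_1·λ - det, where tr = trace, c_1 = sum of the principal 2×2 minors, det = det(Sigma):
  tr = 3 + 7 + 3 = 13,
  c_1 = (3·7 - (2)²) + (3·3 - (-1)²) + (7·3 - (-2)²) = 17 + 8 + 17 = 42,
  det = 3·(7·3 - (-2)²) - (2)·((2)·3 - (-2)·(-1)) + (-1)·((2)·(-2) - 7·(-1)) = 3·(17) - (2)·(4) + (-1)·(3) = 40.
  So p(λ) = λ³ - 13λ² + 42λ - 40.
Step 2 — look for an integer root (rational root theorem: any rational root is an integer divisor of 40). Testing λ = 2:
  p(2) = 8 - 52 + 84 - 40 = 0  ✓
  Dividing out (λ - 2): p(λ) = (λ - 2)(λ² - 11λ + 20).
Step 3 — remaining eigenvalues from the quadratic λ² - 11λ + 20 = 0:
  Δ = 11² - 4·20 = 121 - 80 = 41,  λ = (11 ± √41)/2 = (11 ± 6.4031)/2 ≈ 8.7016 or 2.2984.
  Sorted: λ_1 = 8.7016,  λ_2 = 2.2984,  λ_3 = 2  (check: sum = 13 = tr ✓).

Step 4 — unit eigenvector for λ_1 ≈ 8.7016: v spans the null space of (Sigma - λ_1 I), whose rows are
  r_1 = (-5.7016, 2, -1),  r_2 = (2, -1.7016, -2),  r_3 = (-1, -2, -5.7016).
  v is orthogonal to every row, so take v ∝ r_1 × r_2 = ((2)·(-2) - (-1)·(-1.7016), (-1)·(2) - (-5.7016)·(-2), (-5.7016)·(-1.7016) - (2)·(2)) ≈ (-5.7016, -13.4031, 5.7016).
  Rescale (multiply by -1 so the first nonzero entry is positive): u = (5.7016, 13.4031, -5.7016).
  ||u|| = √((5.7016)² + (13.4031)² + (-5.7016)²) = √(244.6594) ≈ 15.6416,  v_1 = u/||u|| ≈ (0.3645, 0.8569, -0.3645) (||v_1|| = 1).

λ_1 = 8.7016,  λ_2 = 2.2984,  λ_3 = 2;  v_1 ≈ (0.3645, 0.8569, -0.3645)


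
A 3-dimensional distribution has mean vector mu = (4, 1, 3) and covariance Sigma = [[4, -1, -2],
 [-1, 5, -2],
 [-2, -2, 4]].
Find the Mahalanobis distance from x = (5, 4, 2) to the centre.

Step 1 — centre the observation: (x - mu) = (1, 3, -1).

Step 2 — invert Sigma (cofactor / det for 3×3, or solve directly):
  Sigma^{-1} = [[0.5, 0.25, 0.375],
 [0.25, 0.375, 0.3125],
 [0.375, 0.3125, 0.5938]].

Step 3 — form the quadratic (x - mu)^T · Sigma^{-1} · (x - mu):
  Sigma^{-1} · (x - mu) = (0.875, 1.0625, 0.7188).
  (x - mu)^T · [Sigma^{-1} · (x - mu)] = (1)·(0.875) + (3)·(1.0625) + (-1)·(0.7188) = 3.3438.

Step 4 — take square root: d = √(3.3438) ≈ 1.8286.

d(x, mu) = √(3.3438) ≈ 1.8286


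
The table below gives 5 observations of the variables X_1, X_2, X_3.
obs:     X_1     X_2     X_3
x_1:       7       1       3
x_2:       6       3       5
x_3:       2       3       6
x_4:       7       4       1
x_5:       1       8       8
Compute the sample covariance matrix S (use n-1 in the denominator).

Step 1 — column means:
  mean(X_1) = (7 + 6 + 2 + 7 + 1) / 5 = 23/5 = 4.6
  mean(X_2) = (1 + 3 + 3 + 4 + 8) / 5 = 19/5 = 3.8
  mean(X_3) = (3 + 5 + 6 + 1 + 8) / 5 = 23/5 = 4.6

Step 2 — sample covariance S[i,j] = (1/(n-1)) · Σ_k (x_{k,i} - mean_i) · (x_{k,j} - mean_j), with n-1 = 4.
  S[X_1,X_1] = ((2.4)·(2.4) + (1.4)·(1.4) + (-2.6)·(-2.6) + (2.4)·(2.4) + (-3.6)·(-3.6)) / 4 = 33.2/4 = 8.3
  S[X_1,X_2] = ((2.4)·(-2.8) + (1.4)·(-0.8) + (-2.6)·(-0.8) + (2.4)·(0.2) + (-3.6)·(4.2)) / 4 = -20.4/4 = -5.1
  S[X_1,X_3] = ((2.4)·(-1.6) + (1.4)·(0.4) + (-2.6)·(1.4) + (2.4)·(-3.6) + (-3.6)·(3.4)) / 4 = -27.8/4 = -6.95
  S[X_2,X_2] = ((-2.8)·(-2.8) + (-0.8)·(-0.8) + (-0.8)·(-0.8) + (0.2)·(0.2) + (4.2)·(4.2)) / 4 = 26.8/4 = 6.7
  S[X_2,X_3] = ((-2.8)·(-1.6) + (-0.8)·(0.4) + (-0.8)·(1.4) + (0.2)·(-3.6) + (4.2)·(3.4)) / 4 = 16.6/4 = 4.15
  S[X_3,X_3] = ((-1.6)·(-1.6) + (0.4)·(0.4) + (1.4)·(1.4) + (-3.6)·(-3.6) + (3.4)·(3.4)) / 4 = 29.2/4 = 7.3

S is symmetric (S[j,i] = S[i,j]). Assembling:

S = [[8.3, -5.1, -6.95],
 [-5.1, 6.7, 4.15],
 [-6.95, 4.15, 7.3]]


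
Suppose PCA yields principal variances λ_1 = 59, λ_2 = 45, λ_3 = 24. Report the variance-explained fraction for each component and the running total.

Step 1 — total variance = trace(Sigma) = Σ λ_i = 59 + 45 + 24 = 128.

Step 2 — fraction explained by component i = λ_i / Σ λ:
  PC1: 59/128 = 0.4609
  PC2: 45/128 = 0.3516
  PC3: 24/128 = 0.1875

Step 3 — cumulative fraction after k components = (λ_1 + ... + λ_k) / Σ λ:
  k = 1: 59/128 = 0.4609
  k = 2: (59 + 45)/128 = 104/128 = 0.8125
  k = 3: (59 + 45 + 24)/128 = 128/128 = 1

Summary (fraction, with percent):

explained: PC1 0.4609 (46.09%), PC2 0.3516 (35.16%), PC3 0.1875 (18.75%);  cumulative: 0.4609, 0.8125, 1


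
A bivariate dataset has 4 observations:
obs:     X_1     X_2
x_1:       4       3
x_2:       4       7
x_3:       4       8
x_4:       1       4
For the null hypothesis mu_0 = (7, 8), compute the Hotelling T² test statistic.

Step 1 — sample mean vector:
  mean(X_1) = (4 + 4 + 4 + 1) / 4 = 13/4 = 3.25
  mean(X_2) = (3 + 7 + 8 + 4) / 4 = 22/4 = 5.5
  x̄ = (3.25, 5.5),  deviation x̄ - mu_0 = (3.25, 5.5) - (7, 8) = (-3.75, -2.5).

Step 2 — sample covariance matrix, S[i,j] = (1/(n-1)) · Σ_k (x_{k,i} - mean_i) · (x_{k,j} - mean_j), divisor n-1 = 3:
  S[X_1,X_1] = ((0.75)·(0.75) + (0.75)·(0.75) + (0.75)·(0.75) + (-2.25)·(-2.25)) / 3 = 6.75/3 = 2.25
  S[X_1,X_2] = ((0.75)·(-2.5) + (0.75)·(1.5) + (0.75)·(2.5) + (-2.25)·(-1.5)) / 3 = 4.5/3 = 1.5
  S[X_2,X_2] = ((-2.5)·(-2.5) + (1.5)·(1.5) + (2.5)·(2.5) + (-1.5)·(-1.5)) / 3 = 17/3 = 5.6667
  S = [[2.25, 1.5],
 [1.5, 5.6667]].

Step 3 — invert S. det(S) = 2.25·5.6667 - (1.5)² = 10.5.
  S^{-1} = (1/det) · [[d, -b], [-b, a]] = [[0.5397, -0.1429],
 [-0.1429, 0.2143]].

Step 4 — quadratic form (x̄ - mu_0)^T · S^{-1} · (x̄ - mu_0):
  S^{-1} · (x̄ - mu_0) = (-1.6667, 0),
  (x̄ - mu_0)^T · [...] = (-3.75)·(-1.6667) + (-2.5)·(0) = 6.25.

Step 5 — scale by n: T² = 4 · 6.25 = 25.

T² ≈ 25


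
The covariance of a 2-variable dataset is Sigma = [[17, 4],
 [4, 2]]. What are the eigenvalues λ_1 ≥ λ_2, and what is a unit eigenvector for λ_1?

Step 1 — characteristic polynomial of 2×2 Sigma:
  det(Sigma - λI) = λ² - trace · λ + det = 0.
  trace = 17 + 2 = 19, det = 17·2 - (4)² = 18.
Step 2 — discriminant:
  Δ = trace² - 4·det = 361 - 72 = 289.
Step 3 — eigenvalues:
  λ = (trace ± √Δ)/2 = (19 ± 17)/2,
  λ_1 = 18,  λ_2 = 1.

Step 4 — unit eigenvector for λ_1: solve (Sigma - λ_1 I)v = 0. First row:
  (17 - 18)·v_x + (4)·v_y = 0, i.e. (-1)·v_x + (4)·v_y = 0,
  so v ∝ (b, λ_1 - a) = (4, 1) = u.
  ||u|| = √((4)² + (1)²) = √(17) ≈ 4.1231,
  v_1 = u/||u|| ≈ (0.9701, 0.2425) (||v_1|| = 1).

λ_1 = 18,  λ_2 = 1;  v_1 ≈ (0.9701, 0.2425)


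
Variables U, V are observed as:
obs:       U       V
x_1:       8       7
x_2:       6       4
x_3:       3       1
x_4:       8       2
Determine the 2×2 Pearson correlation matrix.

Step 1 — column means:
  mean(U) = (8 + 6 + 3 + 8) / 4 = 25/4 = 6.25
  mean(V) = (7 + 4 + 1 + 2) / 4 = 14/4 = 3.5

Step 2 — sample variances and covariances s[i,j] = (1/(n-1)) · Σ_k (x_{k,i} - mean_i) · (x_{k,j} - mean_j), with n-1 = 3:
  s[U,U] = ((1.75)·(1.75) + (-0.25)·(-0.25) + (-3.25)·(-3.25) + (1.75)·(1.75)) / 3 = 16.75/3 = 5.5833
  s[U,V] = ((1.75)·(3.5) + (-0.25)·(0.5) + (-3.25)·(-2.5) + (1.75)·(-1.5)) / 3 = 11.5/3 = 3.8333
  s[V,V] = ((3.5)·(3.5) + (0.5)·(0.5) + (-2.5)·(-2.5) + (-1.5)·(-1.5)) / 3 = 21/3 = 7
  Sample standard deviations s_i = √(s[i,i]):
  s(U) = √(5.5833) = 2.3629
  s(V) = √(7) = 2.6458

Step 3 — r_{ij} = s_{ij} / (s_i · s_j):
  r[U,U] = 1 (diagonal).
  r[U,V] = 3.8333 / (2.3629 · 2.6458) = 3.8333 / 6.2517 = 0.6132
  r[V,V] = 1 (diagonal).

R is symmetric with unit diagonal. Assembling:

R = [[1, 0.6132],
 [0.6132, 1]]


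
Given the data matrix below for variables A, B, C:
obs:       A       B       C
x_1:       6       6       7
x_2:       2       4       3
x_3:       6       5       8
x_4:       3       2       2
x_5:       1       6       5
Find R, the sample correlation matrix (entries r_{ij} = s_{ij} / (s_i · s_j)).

Step 1 — column means:
  mean(A) = (6 + 2 + 6 + 3 + 1) / 5 = 18/5 = 3.6
  mean(B) = (6 + 4 + 5 + 2 + 6) / 5 = 23/5 = 4.6
  mean(C) = (7 + 3 + 8 + 2 + 5) / 5 = 25/5 = 5

Step 2 — sample variances and covariances s[i,j] = (1/(n-1)) · Σ_k (x_{k,i} - mean_i) · (x_{k,j} - mean_j), with n-1 = 4:
  s[A,A] = ((2.4)·(2.4) + (-1.6)·(-1.6) + (2.4)·(2.4) + (-0.6)·(-0.6) + (-2.6)·(-2.6)) / 4 = 21.2/4 = 5.3
  s[A,B] = ((2.4)·(1.4) + (-1.6)·(-0.6) + (2.4)·(0.4) + (-0.6)·(-2.6) + (-2.6)·(1.4)) / 4 = 3.2/4 = 0.8
  s[A,C] = ((2.4)·(2) + (-1.6)·(-2) + (2.4)·(3) + (-0.6)·(-3) + (-2.6)·(0)) / 4 = 17/4 = 4.25
  s[B,B] = ((1.4)·(1.4) + (-0.6)·(-0.6) + (0.4)·(0.4) + (-2.6)·(-2.6) + (1.4)·(1.4)) / 4 = 11.2/4 = 2.8
  s[B,C] = ((1.4)·(2) + (-0.6)·(-2) + (0.4)·(3) + (-2.6)·(-3) + (1.4)·(0)) / 4 = 13/4 = 3.25
  s[C,C] = ((2)·(2) + (-2)·(-2) + (3)·(3) + (-3)·(-3) + (0)·(0)) / 4 = 26/4 = 6.5
  Sample standard deviations s_i = √(s[i,i]):
  s(A) = √(5.3) = 2.3022
  s(B) = √(2.8) = 1.6733
  s(C) = √(6.5) = 2.5495

Step 3 — r_{ij} = s_{ij} / (s_i · s_j):
  r[A,A] = 1 (diagonal).
  r[A,B] = 0.8 / (2.3022 · 1.6733) = 0.8 / 3.8523 = 0.2077
  r[A,C] = 4.25 / (2.3022 · 2.5495) = 4.25 / 5.8694 = 0.7241
  r[B,B] = 1 (diagonal).
  r[B,C] = 3.25 / (1.6733 · 2.5495) = 3.25 / 4.2661 = 0.7618
  r[C,C] = 1 (diagonal).

R is symmetric with unit diagonal. Assembling:

R = [[1, 0.2077, 0.7241],
 [0.2077, 1, 0.7618],
 [0.7241, 0.7618, 1]]


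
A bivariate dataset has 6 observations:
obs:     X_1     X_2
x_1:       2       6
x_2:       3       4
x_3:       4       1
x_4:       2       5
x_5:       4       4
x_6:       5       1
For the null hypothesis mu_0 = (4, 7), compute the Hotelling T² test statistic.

Step 1 — sample mean vector:
  mean(X_1) = (2 + 3 + 4 + 2 + 4 + 5) / 6 = 20/6 = 3.3333
  mean(X_2) = (6 + 4 + 1 + 5 + 4 + 1) / 6 = 21/6 = 3.5
  x̄ = (3.3333, 3.5),  deviation x̄ - mu_0 = (3.3333, 3.5) - (4, 7) = (-0.6667, -3.5).

Step 2 — sample covariance matrix, S[i,j] = (1/(n-1)) · Σ_k (x_{k,i} - mean_i) · (x_{k,j} - mean_j), divisor n-1 = 5:
  S[X_1,X_1] = ((-1.3333)·(-1.3333) + (-0.3333)·(-0.3333) + (0.6667)·(0.6667) + (-1.3333)·(-1.3333) + (0.6667)·(0.6667) + (1.6667)·(1.6667)) / 5 = 7.3333/5 = 1.4667
  S[X_1,X_2] = ((-1.3333)·(2.5) + (-0.3333)·(0.5) + (0.6667)·(-2.5) + (-1.3333)·(1.5) + (0.6667)·(0.5) + (1.6667)·(-2.5)) / 5 = -11/5 = -2.2
  S[X_2,X_2] = ((2.5)·(2.5) + (0.5)·(0.5) + (-2.5)·(-2.5) + (1.5)·(1.5) + (0.5)·(0.5) + (-2.5)·(-2.5)) / 5 = 21.5/5 = 4.3
  S = [[1.4667, -2.2],
 [-2.2, 4.3]].

Step 3 — invert S. det(S) = 1.4667·4.3 - (-2.2)² = 1.4667.
  S^{-1} = (1/det) · [[d, -b], [-b, a]] = [[2.9318, 1.5],
 [1.5, 1]].

Step 4 — quadratic form (x̄ - mu_0)^T · S^{-1} · (x̄ - mu_0):
  S^{-1} · (x̄ - mu_0) = (-7.2045, -4.5),
  (x̄ - mu_0)^T · [...] = (-0.6667)·(-7.2045) + (-3.5)·(-4.5) = 20.553.

Step 5 — scale by n: T² = 6 · 20.553 = 123.3182.

T² ≈ 123.3182


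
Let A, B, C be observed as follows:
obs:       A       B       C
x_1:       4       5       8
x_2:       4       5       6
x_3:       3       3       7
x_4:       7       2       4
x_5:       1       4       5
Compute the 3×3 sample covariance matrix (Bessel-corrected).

Step 1 — column means:
  mean(A) = (4 + 4 + 3 + 7 + 1) / 5 = 19/5 = 3.8
  mean(B) = (5 + 5 + 3 + 2 + 4) / 5 = 19/5 = 3.8
  mean(C) = (8 + 6 + 7 + 4 + 5) / 5 = 30/5 = 6

Step 2 — sample covariance S[i,j] = (1/(n-1)) · Σ_k (x_{k,i} - mean_i) · (x_{k,j} - mean_j), with n-1 = 4.
  S[A,A] = ((0.2)·(0.2) + (0.2)·(0.2) + (-0.8)·(-0.8) + (3.2)·(3.2) + (-2.8)·(-2.8)) / 4 = 18.8/4 = 4.7
  S[A,B] = ((0.2)·(1.2) + (0.2)·(1.2) + (-0.8)·(-0.8) + (3.2)·(-1.8) + (-2.8)·(0.2)) / 4 = -5.2/4 = -1.3
  S[A,C] = ((0.2)·(2) + (0.2)·(0) + (-0.8)·(1) + (3.2)·(-2) + (-2.8)·(-1)) / 4 = -4/4 = -1
  S[B,B] = ((1.2)·(1.2) + (1.2)·(1.2) + (-0.8)·(-0.8) + (-1.8)·(-1.8) + (0.2)·(0.2)) / 4 = 6.8/4 = 1.7
  S[B,C] = ((1.2)·(2) + (1.2)·(0) + (-0.8)·(1) + (-1.8)·(-2) + (0.2)·(-1)) / 4 = 5/4 = 1.25
  S[C,C] = ((2)·(2) + (0)·(0) + (1)·(1) + (-2)·(-2) + (-1)·(-1)) / 4 = 10/4 = 2.5

S is symmetric (S[j,i] = S[i,j]). Assembling:

S = [[4.7, -1.3, -1],
 [-1.3, 1.7, 1.25],
 [-1, 1.25, 2.5]]


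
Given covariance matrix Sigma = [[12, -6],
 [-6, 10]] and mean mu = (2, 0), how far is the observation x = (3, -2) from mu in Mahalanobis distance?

Step 1 — centre the observation: (x - mu) = (1, -2).

Step 2 — invert Sigma. det(Sigma) = 12·10 - (-6)² = 84.
  Sigma^{-1} = (1/det) · [[d, -b], [-b, a]] = [[0.119, 0.0714],
 [0.0714, 0.1429]].

Step 3 — form the quadratic (x - mu)^T · Sigma^{-1} · (x - mu):
  Sigma^{-1} · (x - mu) = (-0.0238, -0.2143).
  (x - mu)^T · [Sigma^{-1} · (x - mu)] = (1)·(-0.0238) + (-2)·(-0.2143) = 0.4048.

Step 4 — take square root: d = √(0.4048) ≈ 0.6362.

d(x, mu) = √(0.4048) ≈ 0.6362


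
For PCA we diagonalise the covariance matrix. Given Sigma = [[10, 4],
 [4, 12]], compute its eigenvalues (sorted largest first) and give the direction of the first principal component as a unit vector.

Step 1 — characteristic polynomial of 2×2 Sigma:
  det(Sigma - λI) = λ² - trace · λ + det = 0.
  trace = 10 + 12 = 22, det = 10·12 - (4)² = 104.
Step 2 — discriminant:
  Δ = trace² - 4·det = 484 - 416 = 68.
Step 3 — eigenvalues:
  λ = (trace ± √Δ)/2 = (22 ± 8.2462)/2,
  λ_1 = 15.1231,  λ_2 = 6.8769.

Step 4 — unit eigenvector for λ_1: solve (Sigma - λ_1 I)v = 0. First row:
  (10 - 15.1231)·v_x + (4)·v_y = 0, i.e. (-5.1231)·v_x + (4)·v_y = 0,
  so v ∝ (b, λ_1 - a) = (4, 5.1231) = u.
  ||u|| = √((4)² + (5.1231)²) = √(42.2462) ≈ 6.4997,
  v_1 = u/||u|| ≈ (0.6154, 0.7882) (||v_1|| = 1).

λ_1 = 15.1231,  λ_2 = 6.8769;  v_1 ≈ (0.6154, 0.7882)


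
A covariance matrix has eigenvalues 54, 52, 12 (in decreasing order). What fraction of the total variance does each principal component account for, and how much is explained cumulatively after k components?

Step 1 — total variance = trace(Sigma) = Σ λ_i = 54 + 52 + 12 = 118.

Step 2 — fraction explained by component i = λ_i / Σ λ:
  PC1: 54/118 = 0.4576
  PC2: 52/118 = 0.4407
  PC3: 12/118 = 0.1017

Step 3 — cumulative fraction after k components = (λ_1 + ... + λ_k) / Σ λ:
  k = 1: 54/118 = 0.4576
  k = 2: (54 + 52)/118 = 106/118 = 0.8983
  k = 3: (54 + 52 + 12)/118 = 118/118 = 1

Summary (fraction, with percent):

explained: PC1 0.4576 (45.76%), PC2 0.4407 (44.07%), PC3 0.1017 (10.17%);  cumulative: 0.4576, 0.8983, 1


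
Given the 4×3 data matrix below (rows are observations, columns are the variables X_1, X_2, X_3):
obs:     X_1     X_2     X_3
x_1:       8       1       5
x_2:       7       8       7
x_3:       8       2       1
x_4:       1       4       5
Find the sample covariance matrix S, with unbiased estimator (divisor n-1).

Step 1 — column means:
  mean(X_1) = (8 + 7 + 8 + 1) / 4 = 24/4 = 6
  mean(X_2) = (1 + 8 + 2 + 4) / 4 = 15/4 = 3.75
  mean(X_3) = (5 + 7 + 1 + 5) / 4 = 18/4 = 4.5

Step 2 — sample covariance S[i,j] = (1/(n-1)) · Σ_k (x_{k,i} - mean_i) · (x_{k,j} - mean_j), with n-1 = 3.
  S[X_1,X_1] = ((2)·(2) + (1)·(1) + (2)·(2) + (-5)·(-5)) / 3 = 34/3 = 11.3333
  S[X_1,X_2] = ((2)·(-2.75) + (1)·(4.25) + (2)·(-1.75) + (-5)·(0.25)) / 3 = -6/3 = -2
  S[X_1,X_3] = ((2)·(0.5) + (1)·(2.5) + (2)·(-3.5) + (-5)·(0.5)) / 3 = -6/3 = -2
  S[X_2,X_2] = ((-2.75)·(-2.75) + (4.25)·(4.25) + (-1.75)·(-1.75) + (0.25)·(0.25)) / 3 = 28.75/3 = 9.5833
  S[X_2,X_3] = ((-2.75)·(0.5) + (4.25)·(2.5) + (-1.75)·(-3.5) + (0.25)·(0.5)) / 3 = 15.5/3 = 5.1667
  S[X_3,X_3] = ((0.5)·(0.5) + (2.5)·(2.5) + (-3.5)·(-3.5) + (0.5)·(0.5)) / 3 = 19/3 = 6.3333

S is symmetric (S[j,i] = S[i,j]). Assembling:

S = [[11.3333, -2, -2],
 [-2, 9.5833, 5.1667],
 [-2, 5.1667, 6.3333]]


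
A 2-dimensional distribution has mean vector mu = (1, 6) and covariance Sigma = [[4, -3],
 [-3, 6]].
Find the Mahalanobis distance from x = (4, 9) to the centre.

Step 1 — centre the observation: (x - mu) = (3, 3).

Step 2 — invert Sigma. det(Sigma) = 4·6 - (-3)² = 15.
  Sigma^{-1} = (1/det) · [[d, -b], [-b, a]] = [[0.4, 0.2],
 [0.2, 0.2667]].

Step 3 — form the quadratic (x - mu)^T · Sigma^{-1} · (x - mu):
  Sigma^{-1} · (x - mu) = (1.8, 1.4).
  (x - mu)^T · [Sigma^{-1} · (x - mu)] = (3)·(1.8) + (3)·(1.4) = 9.6.

Step 4 — take square root: d = √(9.6) ≈ 3.0984.

d(x, mu) = √(9.6) ≈ 3.0984


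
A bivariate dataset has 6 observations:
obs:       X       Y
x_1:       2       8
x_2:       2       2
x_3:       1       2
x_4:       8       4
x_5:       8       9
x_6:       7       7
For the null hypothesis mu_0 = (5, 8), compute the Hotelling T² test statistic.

Step 1 — sample mean vector:
  mean(X) = (2 + 2 + 1 + 8 + 8 + 7) / 6 = 28/6 = 4.6667
  mean(Y) = (8 + 2 + 2 + 4 + 9 + 7) / 6 = 32/6 = 5.3333
  x̄ = (4.6667, 5.3333),  deviation x̄ - mu_0 = (4.6667, 5.3333) - (5, 8) = (-0.3333, -2.6667).

Step 2 — sample covariance matrix, S[i,j] = (1/(n-1)) · Σ_k (x_{k,i} - mean_i) · (x_{k,j} - mean_j), divisor n-1 = 5:
  S[X,X] = ((-2.6667)·(-2.6667) + (-2.6667)·(-2.6667) + (-3.6667)·(-3.6667) + (3.3333)·(3.3333) + (3.3333)·(3.3333) + (2.3333)·(2.3333)) / 5 = 55.3333/5 = 11.0667
  S[X,Y] = ((-2.6667)·(2.6667) + (-2.6667)·(-3.3333) + (-3.6667)·(-3.3333) + (3.3333)·(-1.3333) + (3.3333)·(3.6667) + (2.3333)·(1.6667)) / 5 = 25.6667/5 = 5.1333
  S[Y,Y] = ((2.6667)·(2.6667) + (-3.3333)·(-3.3333) + (-3.3333)·(-3.3333) + (-1.3333)·(-1.3333) + (3.6667)·(3.6667) + (1.6667)·(1.6667)) / 5 = 47.3333/5 = 9.4667
  S = [[11.0667, 5.1333],
 [5.1333, 9.4667]].

Step 3 — invert S. det(S) = 11.0667·9.4667 - (5.1333)² = 78.4133.
  S^{-1} = (1/det) · [[d, -b], [-b, a]] = [[0.1207, -0.0655],
 [-0.0655, 0.1411]].

Step 4 — quadratic form (x̄ - mu_0)^T · S^{-1} · (x̄ - mu_0):
  S^{-1} · (x̄ - mu_0) = (0.1343, -0.3545),
  (x̄ - mu_0)^T · [...] = (-0.3333)·(0.1343) + (-2.6667)·(-0.3545) = 0.9006.

Step 5 — scale by n: T² = 6 · 0.9006 = 5.4038.

T² ≈ 5.4038


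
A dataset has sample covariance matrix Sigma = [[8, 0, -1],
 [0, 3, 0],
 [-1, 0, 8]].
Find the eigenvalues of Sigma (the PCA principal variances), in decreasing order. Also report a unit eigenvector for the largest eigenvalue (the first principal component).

Step 1 — characteristic polynomial p(λ) = det(λI - Sigma) = λ³ - tr·λ² + c_1·λ - det, where tr = trace, c_1 = sum of the principal 2×2 minors, det = det(Sigma):
  tr = 8 + 3 + 8 = 19,
  c_1 = (8·3 - (0)²) + (8·8 - (-1)²) + (3·8 - (0)²) = 24 + 63 + 24 = 111,
  det = 8·(3·8 - (0)²) - (0)·((0)·8 - (0)·(-1)) + (-1)·((0)·(0) - 3·(-1)) = 8·(24) - (0)·(0) + (-1)·(3) = 189.
  So p(λ) = λ³ - 19λ² + 111λ - 189.
Step 2 — look for an integer root (rational root theorem: any rational root is an integer divisor of 189). Testing λ = 3:
  p(3) = 27 - 171 + 333 - 189 = 0  ✓
  Dividing out (λ - 3): p(λ) = (λ - 3)(λ² - 16λ + 63).
Step 3 — remaining eigenvalues from the quadratic λ² - 16λ + 63 = 0:
  Δ = 16² - 4·63 = 256 - 252 = 4,  λ = (16 ± √4)/2 = (16 ± 2)/2 = 9 or 7.
  Sorted: λ_1 = 9,  λ_2 = 7,  λ_3 = 3  (check: sum = 19 = tr ✓).

Step 4 — unit eigenvector for λ_1 = 9: v spans the null space of (Sigma - λ_1 I), whose rows are
  r_1 = (-1, 0, -1),  r_2 = (0, -6, 0),  r_3 = (-1, 0, -1).
  v is orthogonal to every row, so take v ∝ r_1 × r_2 = ((0)·(0) - (-1)·(-6), (-1)·(0) - (-1)·(0), (-1)·(-6) - (0)·(0)) = (-6, 0, 6).
  Rescale (divide by 6; multiply by -1 so the first nonzero entry is positive): u = (1, 0, -1).
  ||u|| = √((1)² + (0)² + (-1)²) = √(2) ≈ 1.4142,  v_1 = u/||u|| ≈ (0.7071, 0, -0.7071) (||v_1|| = 1).

λ_1 = 9,  λ_2 = 7,  λ_3 = 3;  v_1 ≈ (0.7071, 0, -0.7071)


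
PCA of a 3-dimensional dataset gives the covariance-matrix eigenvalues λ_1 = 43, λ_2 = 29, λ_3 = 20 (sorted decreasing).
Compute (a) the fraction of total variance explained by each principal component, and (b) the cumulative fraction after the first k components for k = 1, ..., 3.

Step 1 — total variance = trace(Sigma) = Σ λ_i = 43 + 29 + 20 = 92.

Step 2 — fraction explained by component i = λ_i / Σ λ:
  PC1: 43/92 = 0.4674
  PC2: 29/92 = 0.3152
  PC3: 20/92 = 0.2174

Step 3 — cumulative fraction after k components = (λ_1 + ... + λ_k) / Σ λ:
  k = 1: 43/92 = 0.4674
  k = 2: (43 + 29)/92 = 72/92 = 0.7826
  k = 3: (43 + 29 + 20)/92 = 92/92 = 1

Summary (fraction, with percent):

explained: PC1 0.4674 (46.74%), PC2 0.3152 (31.52%), PC3 0.2174 (21.74%);  cumulative: 0.4674, 0.7826, 1


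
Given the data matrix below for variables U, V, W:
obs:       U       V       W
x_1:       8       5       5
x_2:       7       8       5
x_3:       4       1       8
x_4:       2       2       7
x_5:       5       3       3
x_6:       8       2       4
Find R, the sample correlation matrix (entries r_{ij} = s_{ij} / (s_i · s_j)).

Step 1 — column means:
  mean(U) = (8 + 7 + 4 + 2 + 5 + 8) / 6 = 34/6 = 5.6667
  mean(V) = (5 + 8 + 1 + 2 + 3 + 2) / 6 = 21/6 = 3.5
  mean(W) = (5 + 5 + 8 + 7 + 3 + 4) / 6 = 32/6 = 5.3333

Step 2 — sample variances and covariances s[i,j] = (1/(n-1)) · Σ_k (x_{k,i} - mean_i) · (x_{k,j} - mean_j), with n-1 = 5:
  s[U,U] = ((2.3333)·(2.3333) + (1.3333)·(1.3333) + (-1.6667)·(-1.6667) + (-3.6667)·(-3.6667) + (-0.6667)·(-0.6667) + (2.3333)·(2.3333)) / 5 = 29.3333/5 = 5.8667
  s[U,V] = ((2.3333)·(1.5) + (1.3333)·(4.5) + (-1.6667)·(-2.5) + (-3.6667)·(-1.5) + (-0.6667)·(-0.5) + (2.3333)·(-1.5)) / 5 = 16/5 = 3.2
  s[U,W] = ((2.3333)·(-0.3333) + (1.3333)·(-0.3333) + (-1.6667)·(2.6667) + (-3.6667)·(1.6667) + (-0.6667)·(-2.3333) + (2.3333)·(-1.3333)) / 5 = -13.3333/5 = -2.6667
  s[V,V] = ((1.5)·(1.5) + (4.5)·(4.5) + (-2.5)·(-2.5) + (-1.5)·(-1.5) + (-0.5)·(-0.5) + (-1.5)·(-1.5)) / 5 = 33.5/5 = 6.7
  s[V,W] = ((1.5)·(-0.3333) + (4.5)·(-0.3333) + (-2.5)·(2.6667) + (-1.5)·(1.6667) + (-0.5)·(-2.3333) + (-1.5)·(-1.3333)) / 5 = -8/5 = -1.6
  s[W,W] = ((-0.3333)·(-0.3333) + (-0.3333)·(-0.3333) + (2.6667)·(2.6667) + (1.6667)·(1.6667) + (-2.3333)·(-2.3333) + (-1.3333)·(-1.3333)) / 5 = 17.3333/5 = 3.4667
  Sample standard deviations s_i = √(s[i,i]):
  s(U) = √(5.8667) = 2.4221
  s(V) = √(6.7) = 2.5884
  s(W) = √(3.4667) = 1.8619

Step 3 — r_{ij} = s_{ij} / (s_i · s_j):
  r[U,U] = 1 (diagonal).
  r[U,V] = 3.2 / (2.4221 · 2.5884) = 3.2 / 6.2695 = 0.5104
  r[U,W] = -2.6667 / (2.4221 · 1.8619) = -2.6667 / 4.5097 = -0.5913
  r[V,V] = 1 (diagonal).
  r[V,W] = -1.6 / (2.5884 · 1.8619) = -1.6 / 4.8194 = -0.332
  r[W,W] = 1 (diagonal).

R is symmetric with unit diagonal. Assembling:

R = [[1, 0.5104, -0.5913],
 [0.5104, 1, -0.332],
 [-0.5913, -0.332, 1]]


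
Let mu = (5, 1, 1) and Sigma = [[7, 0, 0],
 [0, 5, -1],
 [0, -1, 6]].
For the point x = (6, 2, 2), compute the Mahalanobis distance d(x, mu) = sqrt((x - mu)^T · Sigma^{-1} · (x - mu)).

Step 1 — centre the observation: (x - mu) = (1, 1, 1).

Step 2 — invert Sigma (cofactor / det for 3×3, or solve directly):
  Sigma^{-1} = [[0.1429, 0, 0],
 [0, 0.2069, 0.0345],
 [0, 0.0345, 0.1724]].

Step 3 — form the quadratic (x - mu)^T · Sigma^{-1} · (x - mu):
  Sigma^{-1} · (x - mu) = (0.1429, 0.2414, 0.2069).
  (x - mu)^T · [Sigma^{-1} · (x - mu)] = (1)·(0.1429) + (1)·(0.2414) + (1)·(0.2069) = 0.5911.

Step 4 — take square root: d = √(0.5911) ≈ 0.7689.

d(x, mu) = √(0.5911) ≈ 0.7689


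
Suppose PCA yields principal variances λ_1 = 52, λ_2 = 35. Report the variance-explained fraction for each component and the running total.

Step 1 — total variance = trace(Sigma) = Σ λ_i = 52 + 35 = 87.

Step 2 — fraction explained by component i = λ_i / Σ λ:
  PC1: 52/87 = 0.5977
  PC2: 35/87 = 0.4023

Step 3 — cumulative fraction after k components = (λ_1 + ... + λ_k) / Σ λ:
  k = 1: 52/87 = 0.5977
  k = 2: (52 + 35)/87 = 87/87 = 1

Summary (fraction, with percent):

explained: PC1 0.5977 (59.77%), PC2 0.4023 (40.23%);  cumulative: 0.5977, 1


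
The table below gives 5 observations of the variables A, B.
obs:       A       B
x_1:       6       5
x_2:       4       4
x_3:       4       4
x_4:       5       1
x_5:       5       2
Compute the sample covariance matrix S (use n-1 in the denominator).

Step 1 — column means:
  mean(A) = (6 + 4 + 4 + 5 + 5) / 5 = 24/5 = 4.8
  mean(B) = (5 + 4 + 4 + 1 + 2) / 5 = 16/5 = 3.2

Step 2 — sample covariance S[i,j] = (1/(n-1)) · Σ_k (x_{k,i} - mean_i) · (x_{k,j} - mean_j), with n-1 = 4.
  S[A,A] = ((1.2)·(1.2) + (-0.8)·(-0.8) + (-0.8)·(-0.8) + (0.2)·(0.2) + (0.2)·(0.2)) / 4 = 2.8/4 = 0.7
  S[A,B] = ((1.2)·(1.8) + (-0.8)·(0.8) + (-0.8)·(0.8) + (0.2)·(-2.2) + (0.2)·(-1.2)) / 4 = 0.2/4 = 0.05
  S[B,B] = ((1.8)·(1.8) + (0.8)·(0.8) + (0.8)·(0.8) + (-2.2)·(-2.2) + (-1.2)·(-1.2)) / 4 = 10.8/4 = 2.7

S is symmetric (S[j,i] = S[i,j]). Assembling:

S = [[0.7, 0.05],
 [0.05, 2.7]]


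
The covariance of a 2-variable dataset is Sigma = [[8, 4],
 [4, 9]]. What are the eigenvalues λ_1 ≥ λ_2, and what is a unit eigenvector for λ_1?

Step 1 — characteristic polynomial of 2×2 Sigma:
  det(Sigma - λI) = λ² - trace · λ + det = 0.
  trace = 8 + 9 = 17, det = 8·9 - (4)² = 56.
Step 2 — discriminant:
  Δ = trace² - 4·det = 289 - 224 = 65.
Step 3 — eigenvalues:
  λ = (trace ± √Δ)/2 = (17 ± 8.0623)/2,
  λ_1 = 12.5311,  λ_2 = 4.4689.

Step 4 — unit eigenvector for λ_1: solve (Sigma - λ_1 I)v = 0. First row:
  (8 - 12.5311)·v_x + (4)·v_y = 0, i.e. (-4.5311)·v_x + (4)·v_y = 0,
  so v ∝ (b, λ_1 - a) = (4, 4.5311) = u.
  ||u|| = √((4)² + (4.5311)²) = √(36.5311) ≈ 6.0441,
  v_1 = u/||u|| ≈ (0.6618, 0.7497) (||v_1|| = 1).

λ_1 = 12.5311,  λ_2 = 4.4689;  v_1 ≈ (0.6618, 0.7497)


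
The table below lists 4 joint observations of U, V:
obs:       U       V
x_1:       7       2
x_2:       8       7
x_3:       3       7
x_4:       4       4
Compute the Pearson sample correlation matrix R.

Step 1 — column means:
  mean(U) = (7 + 8 + 3 + 4) / 4 = 22/4 = 5.5
  mean(V) = (2 + 7 + 7 + 4) / 4 = 20/4 = 5

Step 2 — sample variances and covariances s[i,j] = (1/(n-1)) · Σ_k (x_{k,i} - mean_i) · (x_{k,j} - mean_j), with n-1 = 3:
  s[U,U] = ((1.5)·(1.5) + (2.5)·(2.5) + (-2.5)·(-2.5) + (-1.5)·(-1.5)) / 3 = 17/3 = 5.6667
  s[U,V] = ((1.5)·(-3) + (2.5)·(2) + (-2.5)·(2) + (-1.5)·(-1)) / 3 = -3/3 = -1
  s[V,V] = ((-3)·(-3) + (2)·(2) + (2)·(2) + (-1)·(-1)) / 3 = 18/3 = 6
  Sample standard deviations s_i = √(s[i,i]):
  s(U) = √(5.6667) = 2.3805
  s(V) = √(6) = 2.4495

Step 3 — r_{ij} = s_{ij} / (s_i · s_j):
  r[U,U] = 1 (diagonal).
  r[U,V] = -1 / (2.3805 · 2.4495) = -1 / 5.831 = -0.1715
  r[V,V] = 1 (diagonal).

R is symmetric with unit diagonal. Assembling:

R = [[1, -0.1715],
 [-0.1715, 1]]


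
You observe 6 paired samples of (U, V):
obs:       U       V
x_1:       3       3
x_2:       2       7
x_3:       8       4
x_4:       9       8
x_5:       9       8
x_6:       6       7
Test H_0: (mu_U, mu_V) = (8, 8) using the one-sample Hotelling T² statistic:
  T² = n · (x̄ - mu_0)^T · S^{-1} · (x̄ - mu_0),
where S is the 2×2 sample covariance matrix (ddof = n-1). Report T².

Step 1 — sample mean vector:
  mean(U) = (3 + 2 + 8 + 9 + 9 + 6) / 6 = 37/6 = 6.1667
  mean(V) = (3 + 7 + 4 + 8 + 8 + 7) / 6 = 37/6 = 6.1667
  x̄ = (6.1667, 6.1667),  deviation x̄ - mu_0 = (6.1667, 6.1667) - (8, 8) = (-1.8333, -1.8333).

Step 2 — sample covariance matrix, S[i,j] = (1/(n-1)) · Σ_k (x_{k,i} - mean_i) · (x_{k,j} - mean_j), divisor n-1 = 5:
  S[U,U] = ((-3.1667)·(-3.1667) + (-4.1667)·(-4.1667) + (1.8333)·(1.8333) + (2.8333)·(2.8333) + (2.8333)·(2.8333) + (-0.1667)·(-0.1667)) / 5 = 46.8333/5 = 9.3667
  S[U,V] = ((-3.1667)·(-3.1667) + (-4.1667)·(0.8333) + (1.8333)·(-2.1667) + (2.8333)·(1.8333) + (2.8333)·(1.8333) + (-0.1667)·(0.8333)) / 5 = 12.8333/5 = 2.5667
  S[V,V] = ((-3.1667)·(-3.1667) + (0.8333)·(0.8333) + (-2.1667)·(-2.1667) + (1.8333)·(1.8333) + (1.8333)·(1.8333) + (0.8333)·(0.8333)) / 5 = 22.8333/5 = 4.5667
  S = [[9.3667, 2.5667],
 [2.5667, 4.5667]].

Step 3 — invert S. det(S) = 9.3667·4.5667 - (2.5667)² = 36.1867.
  S^{-1} = (1/det) · [[d, -b], [-b, a]] = [[0.1262, -0.0709],
 [-0.0709, 0.2588]].

Step 4 — quadratic form (x̄ - mu_0)^T · S^{-1} · (x̄ - mu_0):
  S^{-1} · (x̄ - mu_0) = (-0.1013, -0.3445),
  (x̄ - mu_0)^T · [...] = (-1.8333)·(-0.1013) + (-1.8333)·(-0.3445) = 0.8174.

Step 5 — scale by n: T² = 6 · 0.8174 = 4.9042.

T² ≈ 4.9042


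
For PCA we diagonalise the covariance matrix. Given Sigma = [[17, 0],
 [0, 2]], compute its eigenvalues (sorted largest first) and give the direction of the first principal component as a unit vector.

Step 1 — characteristic polynomial of 2×2 Sigma:
  det(Sigma - λI) = λ² - trace · λ + det = 0.
  trace = 17 + 2 = 19, det = 17·2 - (0)² = 34.
Step 2 — discriminant:
  Δ = trace² - 4·det = 361 - 136 = 225.
Step 3 — eigenvalues:
  λ = (trace ± √Δ)/2 = (19 ± 15)/2,
  λ_1 = 17,  λ_2 = 2.

Step 4 — unit eigenvector for λ_1: Sigma is diagonal, so its eigenvectors are the coordinate axes. λ_1 = 17 is the diagonal entry on the first coordinate axis, hence
  v_1 = (1, 0) (||v_1|| = 1).

λ_1 = 17,  λ_2 = 2;  v_1 ≈ (1, 0)


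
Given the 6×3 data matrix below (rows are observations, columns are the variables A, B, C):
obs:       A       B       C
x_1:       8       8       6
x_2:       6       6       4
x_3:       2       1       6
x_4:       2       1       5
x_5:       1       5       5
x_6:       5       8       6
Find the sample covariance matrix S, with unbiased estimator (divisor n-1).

Step 1 — column means:
  mean(A) = (8 + 6 + 2 + 2 + 1 + 5) / 6 = 24/6 = 4
  mean(B) = (8 + 6 + 1 + 1 + 5 + 8) / 6 = 29/6 = 4.8333
  mean(C) = (6 + 4 + 6 + 5 + 5 + 6) / 6 = 32/6 = 5.3333

Step 2 — sample covariance S[i,j] = (1/(n-1)) · Σ_k (x_{k,i} - mean_i) · (x_{k,j} - mean_j), with n-1 = 5.
  S[A,A] = ((4)·(4) + (2)·(2) + (-2)·(-2) + (-2)·(-2) + (-3)·(-3) + (1)·(1)) / 5 = 38/5 = 7.6
  S[A,B] = ((4)·(3.1667) + (2)·(1.1667) + (-2)·(-3.8333) + (-2)·(-3.8333) + (-3)·(0.1667) + (1)·(3.1667)) / 5 = 33/5 = 6.6
  S[A,C] = ((4)·(0.6667) + (2)·(-1.3333) + (-2)·(0.6667) + (-2)·(-0.3333) + (-3)·(-0.3333) + (1)·(0.6667)) / 5 = 1/5 = 0.2
  S[B,B] = ((3.1667)·(3.1667) + (1.1667)·(1.1667) + (-3.8333)·(-3.8333) + (-3.8333)·(-3.8333) + (0.1667)·(0.1667) + (3.1667)·(3.1667)) / 5 = 50.8333/5 = 10.1667
  S[B,C] = ((3.1667)·(0.6667) + (1.1667)·(-1.3333) + (-3.8333)·(0.6667) + (-3.8333)·(-0.3333) + (0.1667)·(-0.3333) + (3.1667)·(0.6667)) / 5 = 1.3333/5 = 0.2667
  S[C,C] = ((0.6667)·(0.6667) + (-1.3333)·(-1.3333) + (0.6667)·(0.6667) + (-0.3333)·(-0.3333) + (-0.3333)·(-0.3333) + (0.6667)·(0.6667)) / 5 = 3.3333/5 = 0.6667

S is symmetric (S[j,i] = S[i,j]). Assembling:

S = [[7.6, 6.6, 0.2],
 [6.6, 10.1667, 0.2667],
 [0.2, 0.2667, 0.6667]]


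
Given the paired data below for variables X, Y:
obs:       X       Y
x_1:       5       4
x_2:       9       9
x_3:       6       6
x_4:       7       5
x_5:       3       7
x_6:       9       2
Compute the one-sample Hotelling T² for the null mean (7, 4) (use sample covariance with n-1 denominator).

Step 1 — sample mean vector:
  mean(X) = (5 + 9 + 6 + 7 + 3 + 9) / 6 = 39/6 = 6.5
  mean(Y) = (4 + 9 + 6 + 5 + 7 + 2) / 6 = 33/6 = 5.5
  x̄ = (6.5, 5.5),  deviation x̄ - mu_0 = (6.5, 5.5) - (7, 4) = (-0.5, 1.5).

Step 2 — sample covariance matrix, S[i,j] = (1/(n-1)) · Σ_k (x_{k,i} - mean_i) · (x_{k,j} - mean_j), divisor n-1 = 5:
  S[X,X] = ((-1.5)·(-1.5) + (2.5)·(2.5) + (-0.5)·(-0.5) + (0.5)·(0.5) + (-3.5)·(-3.5) + (2.5)·(2.5)) / 5 = 27.5/5 = 5.5
  S[X,Y] = ((-1.5)·(-1.5) + (2.5)·(3.5) + (-0.5)·(0.5) + (0.5)·(-0.5) + (-3.5)·(1.5) + (2.5)·(-3.5)) / 5 = -3.5/5 = -0.7
  S[Y,Y] = ((-1.5)·(-1.5) + (3.5)·(3.5) + (0.5)·(0.5) + (-0.5)·(-0.5) + (1.5)·(1.5) + (-3.5)·(-3.5)) / 5 = 29.5/5 = 5.9
  S = [[5.5, -0.7],
 [-0.7, 5.9]].

Step 3 — invert S. det(S) = 5.5·5.9 - (-0.7)² = 31.96.
  S^{-1} = (1/det) · [[d, -b], [-b, a]] = [[0.1846, 0.0219],
 [0.0219, 0.1721]].

Step 4 — quadratic form (x̄ - mu_0)^T · S^{-1} · (x̄ - mu_0):
  S^{-1} · (x̄ - mu_0) = (-0.0594, 0.2472),
  (x̄ - mu_0)^T · [...] = (-0.5)·(-0.0594) + (1.5)·(0.2472) = 0.4005.

Step 5 — scale by n: T² = 6 · 0.4005 = 2.403.

T² ≈ 2.403


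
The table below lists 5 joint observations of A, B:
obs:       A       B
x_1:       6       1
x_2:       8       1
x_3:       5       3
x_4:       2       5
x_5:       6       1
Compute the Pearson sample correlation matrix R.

Step 1 — column means:
  mean(A) = (6 + 8 + 5 + 2 + 6) / 5 = 27/5 = 5.4
  mean(B) = (1 + 1 + 3 + 5 + 1) / 5 = 11/5 = 2.2

Step 2 — sample variances and covariances s[i,j] = (1/(n-1)) · Σ_k (x_{k,i} - mean_i) · (x_{k,j} - mean_j), with n-1 = 4:
  s[A,A] = ((0.6)·(0.6) + (2.6)·(2.6) + (-0.4)·(-0.4) + (-3.4)·(-3.4) + (0.6)·(0.6)) / 4 = 19.2/4 = 4.8
  s[A,B] = ((0.6)·(-1.2) + (2.6)·(-1.2) + (-0.4)·(0.8) + (-3.4)·(2.8) + (0.6)·(-1.2)) / 4 = -14.4/4 = -3.6
  s[B,B] = ((-1.2)·(-1.2) + (-1.2)·(-1.2) + (0.8)·(0.8) + (2.8)·(2.8) + (-1.2)·(-1.2)) / 4 = 12.8/4 = 3.2
  Sample standard deviations s_i = √(s[i,i]):
  s(A) = √(4.8) = 2.1909
  s(B) = √(3.2) = 1.7889

Step 3 — r_{ij} = s_{ij} / (s_i · s_j):
  r[A,A] = 1 (diagonal).
  r[A,B] = -3.6 / (2.1909 · 1.7889) = -3.6 / 3.9192 = -0.9186
  r[B,B] = 1 (diagonal).

R is symmetric with unit diagonal. Assembling:

R = [[1, -0.9186],
 [-0.9186, 1]]


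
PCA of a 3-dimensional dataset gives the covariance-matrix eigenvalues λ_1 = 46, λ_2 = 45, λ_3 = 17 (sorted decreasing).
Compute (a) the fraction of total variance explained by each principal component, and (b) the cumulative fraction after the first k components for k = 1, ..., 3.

Step 1 — total variance = trace(Sigma) = Σ λ_i = 46 + 45 + 17 = 108.

Step 2 — fraction explained by component i = λ_i / Σ λ:
  PC1: 46/108 = 0.4259
  PC2: 45/108 = 0.4167
  PC3: 17/108 = 0.1574

Step 3 — cumulative fraction after k components = (λ_1 + ... + λ_k) / Σ λ:
  k = 1: 46/108 = 0.4259
  k = 2: (46 + 45)/108 = 91/108 = 0.8426
  k = 3: (46 + 45 + 17)/108 = 108/108 = 1

Summary (fraction, with percent):

explained: PC1 0.4259 (42.59%), PC2 0.4167 (41.67%), PC3 0.1574 (15.74%);  cumulative: 0.4259, 0.8426, 1


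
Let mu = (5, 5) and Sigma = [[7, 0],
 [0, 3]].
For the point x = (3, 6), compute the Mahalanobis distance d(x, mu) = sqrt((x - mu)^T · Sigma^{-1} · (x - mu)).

Step 1 — centre the observation: (x - mu) = (-2, 1).

Step 2 — invert Sigma. det(Sigma) = 7·3 - (0)² = 21.
  Sigma^{-1} = (1/det) · [[d, -b], [-b, a]] = [[0.1429, 0],
 [0, 0.3333]].

Step 3 — form the quadratic (x - mu)^T · Sigma^{-1} · (x - mu):
  Sigma^{-1} · (x - mu) = (-0.2857, 0.3333).
  (x - mu)^T · [Sigma^{-1} · (x - mu)] = (-2)·(-0.2857) + (1)·(0.3333) = 0.9048.

Step 4 — take square root: d = √(0.9048) ≈ 0.9512.

d(x, mu) = √(0.9048) ≈ 0.9512


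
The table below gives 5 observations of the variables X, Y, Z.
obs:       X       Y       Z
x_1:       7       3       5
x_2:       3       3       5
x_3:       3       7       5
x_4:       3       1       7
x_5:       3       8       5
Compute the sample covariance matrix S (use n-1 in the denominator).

Step 1 — column means:
  mean(X) = (7 + 3 + 3 + 3 + 3) / 5 = 19/5 = 3.8
  mean(Y) = (3 + 3 + 7 + 1 + 8) / 5 = 22/5 = 4.4
  mean(Z) = (5 + 5 + 5 + 7 + 5) / 5 = 27/5 = 5.4

Step 2 — sample covariance S[i,j] = (1/(n-1)) · Σ_k (x_{k,i} - mean_i) · (x_{k,j} - mean_j), with n-1 = 4.
  S[X,X] = ((3.2)·(3.2) + (-0.8)·(-0.8) + (-0.8)·(-0.8) + (-0.8)·(-0.8) + (-0.8)·(-0.8)) / 4 = 12.8/4 = 3.2
  S[X,Y] = ((3.2)·(-1.4) + (-0.8)·(-1.4) + (-0.8)·(2.6) + (-0.8)·(-3.4) + (-0.8)·(3.6)) / 4 = -5.6/4 = -1.4
  S[X,Z] = ((3.2)·(-0.4) + (-0.8)·(-0.4) + (-0.8)·(-0.4) + (-0.8)·(1.6) + (-0.8)·(-0.4)) / 4 = -1.6/4 = -0.4
  S[Y,Y] = ((-1.4)·(-1.4) + (-1.4)·(-1.4) + (2.6)·(2.6) + (-3.4)·(-3.4) + (3.6)·(3.6)) / 4 = 35.2/4 = 8.8
  S[Y,Z] = ((-1.4)·(-0.4) + (-1.4)·(-0.4) + (2.6)·(-0.4) + (-3.4)·(1.6) + (3.6)·(-0.4)) / 4 = -6.8/4 = -1.7
  S[Z,Z] = ((-0.4)·(-0.4) + (-0.4)·(-0.4) + (-0.4)·(-0.4) + (1.6)·(1.6) + (-0.4)·(-0.4)) / 4 = 3.2/4 = 0.8

S is symmetric (S[j,i] = S[i,j]). Assembling:

S = [[3.2, -1.4, -0.4],
 [-1.4, 8.8, -1.7],
 [-0.4, -1.7, 0.8]]
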